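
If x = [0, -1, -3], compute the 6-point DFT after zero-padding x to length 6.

Original 3-point DFT: [-4, 2.0000-1.7321i, 2.0000+1.7321i]
Zero-padded 6-point DFT provides frequency interpolation.

DFT_6([x, 0, ...]) = [-4, 1.0000+3.4641i, 2.0000-1.7321i, -2, 2.0000+1.7321i, 1.0000-3.4641i]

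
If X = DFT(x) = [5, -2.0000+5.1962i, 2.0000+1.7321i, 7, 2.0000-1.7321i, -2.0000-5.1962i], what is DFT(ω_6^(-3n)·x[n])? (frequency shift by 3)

Modulation property: DFT(ω_6^(-3n)·x[n]) = X[(k-3) mod 6], so circularly shift X by 3 positions.

X[k-3] = [7, 2.0000-1.7321i, -2.0000-5.1962i, 5, -2.0000+5.1962i, 2.0000+1.7321i]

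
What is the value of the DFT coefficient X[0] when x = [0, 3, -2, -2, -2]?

X[0] = Σ(n=0 to 4) x[n] · ω_5^0 = Σ x[n]
= (0) + (3) + (-2) + (-2) + (-2)

X[0] = -3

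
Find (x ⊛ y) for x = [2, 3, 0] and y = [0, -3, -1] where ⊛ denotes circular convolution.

(x ⊛ y)[n] = Σ(m=0 to 2) x[m] · y[(n-m) mod 3]

Computing each output sample:
(x ⊛ y)[0] = -3
(x ⊛ y)[1] = -6
(x ⊛ y)[2] = -11

x ⊛ y = [-3, -6, -11]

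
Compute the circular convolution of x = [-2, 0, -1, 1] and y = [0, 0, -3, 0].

(x ⊛ y)[n] = Σ(m=0 to 3) x[m] · y[(n-m) mod 4]

Computing each output sample:
(x ⊛ y)[0] = 3
(x ⊛ y)[1] = -3
(x ⊛ y)[2] = 6
(x ⊛ y)[3] = 0

x ⊛ y = [3, -3, 6, 0]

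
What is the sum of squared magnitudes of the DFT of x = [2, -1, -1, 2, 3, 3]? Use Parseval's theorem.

Parseval: Σ|x[n]|² = (1/N)Σ|X[k]|², so Σ|X[k]|² = N·Σ|x[n]|² = 6·28.0000

Σ|X[k]|² = N·Σ|x[n]|² = 6·28.0000 = 168.0000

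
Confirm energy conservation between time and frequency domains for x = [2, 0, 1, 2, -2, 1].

Time domain:
Σ|x[n]|² = |2|² + |0|² + |1|² + |2|² + |-2|² + |1|² = 14.0000

Frequency domain:
(1/6)Σ|X[k]|² = (1/6)(|4|² + |1.0000-1.7321i|² + |4.0000+3.4641i|² + |-2|² + |4.0000-3.4641i|² + |1.0000+1.7321i|²) = (1/6)·84.0000 = 14.0000

Both sides agree, confirming Parseval's theorem.

Σ|x[n]|² = (1/N)Σ|X[k]|² = 14.0000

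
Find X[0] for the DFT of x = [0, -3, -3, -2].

X[0] = Σ(n=0 to 3) x[n] · ω_4^0 = Σ x[n]
= (0) + (-3) + (-3) + (-2)

X[0] = -8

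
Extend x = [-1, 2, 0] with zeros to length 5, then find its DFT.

Original 3-point DFT: [1, -2.0000-1.7321i, -2.0000+1.7321i]
Zero-padded 5-point DFT provides frequency interpolation.

DFT_5([x, 0, ...]) = [1, -0.3820-1.9021i, -2.6180-1.1756i, -2.6180+1.1756i, -0.3820+1.9021i]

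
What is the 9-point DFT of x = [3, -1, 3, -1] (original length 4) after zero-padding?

Original 4-point DFT: [4, 0, 8, 0]
Zero-padded 9-point DFT provides frequency interpolation.

DFT_9([x, 0, ...]) = [4, 3.2549-1.4456i, 0.5073-0.9073i, 1.0000+3.4641i, 6.7378+3.1364i, 6.7378-3.1364i, 1.0000-3.4641i, 0.5073+0.9073i, 3.2549+1.4456i]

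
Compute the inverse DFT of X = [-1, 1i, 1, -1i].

x[n] = (1/4) Σ(k=0 to 3) X[k] · e^(2πikn/4)

Computing each x[n]:
x[0] = 0
x[1] = -1
x[2] = 0
x[3] = 0

x = [0, -1, 0, 0]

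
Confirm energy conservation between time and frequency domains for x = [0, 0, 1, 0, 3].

Time domain:
Σ|x[n]|² = |0|² + |0|² + |1|² + |0|² + |3|² = 10.0000

Frequency domain:
(1/5)Σ|X[k]|² = (1/5)(|4|² + |0.1180+2.2654i|² + |-2.1180+2.7144i|² + |-2.1180-2.7144i|² + |0.1180-2.2654i|²) = (1/5)·50.0000 = 10.0000

Both sides agree, confirming Parseval's theorem.

Σ|x[n]|² = (1/N)Σ|X[k]|² = 10.0000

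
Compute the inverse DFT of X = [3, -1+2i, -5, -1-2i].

x[n] = (1/4) Σ(k=0 to 3) X[k] · e^(2πikn/4)

Computing each x[n]:
x[0] = -1
x[1] = 1
x[2] = 0
x[3] = 3

x = [-1, 1, 0, 3]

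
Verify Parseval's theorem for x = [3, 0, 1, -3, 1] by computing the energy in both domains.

Time domain:
Σ|x[n]|² = |3|² + |0|² + |1|² + |-3|² + |1|² = 20.0000

Frequency domain:
(1/5)Σ|X[k]|² = (1/5)(|2|² + |4.9271-1.4001i|² + |1.5729+4.3920i|² + |1.5729-4.3920i|² + |4.9271+1.4001i|²) = (1/5)·100.0000 = 20.0000

Both sides agree, confirming Parseval's theorem.

Σ|x[n]|² = (1/N)Σ|X[k]|² = 20.0000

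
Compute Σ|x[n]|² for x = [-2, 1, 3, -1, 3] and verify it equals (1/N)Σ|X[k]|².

Time domain:
Σ|x[n]|² = |-2|² + |1|² + |3|² + |-1|² + |3|² = 24.0000

Frequency domain:
(1/5)Σ|X[k]|² = (1/5)(|4|² + |-2.3820-0.4490i|² + |-4.6180+4.9798i|² + |-4.6180-4.9798i|² + |-2.3820+0.4490i|²) = (1/5)·120.0000 = 24.0000

Both sides agree, confirming Parseval's theorem.

Σ|x[n]|² = (1/N)Σ|X[k]|² = 24.0000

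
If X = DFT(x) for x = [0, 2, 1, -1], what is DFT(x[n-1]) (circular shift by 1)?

Time shift by 1: X_shifted[k] = ω_4^(1k) · X[k]
Shifted x = [-1, 0, 2, 1]

DFT(x[n-1]) = [2, -3+1i, 0, -3-1i]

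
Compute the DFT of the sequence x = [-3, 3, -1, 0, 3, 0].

X[k] = Σ(n=0 to 5) x[n] · ω_6^(nk)
where ω_6 = e^(-2πi/6)

Computing each X[k]:
X[0] = 2
X[1] = -2.5000+0.8660i
X[2] = -5.5000-6.0622i
X[3] = -4
X[4] = -5.5000+6.0622i
X[5] = -2.5000-0.8660i

X = [2, -2.5000+0.8660i, -5.5000-6.0622i, -4, -5.5000+6.0622i, -2.5000-0.8660i]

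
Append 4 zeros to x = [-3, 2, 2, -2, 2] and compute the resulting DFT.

Original 5-point DFT: [1, -1.7639-2.3511i, -6.2361+3.8042i, -6.2361-3.8042i, -1.7639+2.3511i]
Zero-padded 9-point DFT provides frequency interpolation.

DFT_9([x, 0, ...]) = [1, -2.0000-2.2072i, -2.0000-3.1001i, -8.0000-1.7321i, -2.0000+4.3032i, -2.0000-4.3032i, -8.0000+1.7321i, -2.0000+3.1001i, -2.0000+2.2072i]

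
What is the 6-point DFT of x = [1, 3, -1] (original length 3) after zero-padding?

Original 3-point DFT: [3, -3.4641i, 3.4641i]
Zero-padded 6-point DFT provides frequency interpolation.

DFT_6([x, 0, ...]) = [3, 3.0000-1.7321i, -3.4641i, -3, 3.4641i, 3.0000+1.7321i]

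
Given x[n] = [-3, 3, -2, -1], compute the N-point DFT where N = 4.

X[k] = Σ(n=0 to 3) x[n] · ω_4^(nk)
where ω_4 = e^(-2πi/4)

Computing each X[k]:
X[0] = -3
X[1] = -1-4i
X[2] = -7
X[3] = -1+4i

X = [-3, -1-4i, -7, -1+4i]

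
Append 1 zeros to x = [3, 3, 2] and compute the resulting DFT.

Original 3-point DFT: [8, 0.5000-0.8660i, 0.5000+0.8660i]
Zero-padded 4-point DFT provides frequency interpolation.

DFT_4([x, 0, ...]) = [8, 1-3i, 2, 1+3i]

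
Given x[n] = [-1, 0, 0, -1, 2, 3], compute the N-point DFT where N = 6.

X[k] = Σ(n=0 to 5) x[n] · ω_6^(nk)
where ω_6 = e^(-2πi/6)

Computing each X[k]:
X[0] = 3
X[1] = 0.5000+4.3301i
X[2] = -4.5000+0.8660i
X[3] = -1
X[4] = -4.5000-0.8660i
X[5] = 0.5000-4.3301i

X = [3, 0.5000+4.3301i, -4.5000+0.8660i, -1, -4.5000-0.8660i, 0.5000-4.3301i]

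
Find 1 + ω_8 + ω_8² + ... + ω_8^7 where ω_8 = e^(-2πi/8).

Sum of all nth roots of unity equals 0 for n > 1 (geometric series with r ≠ 1).

0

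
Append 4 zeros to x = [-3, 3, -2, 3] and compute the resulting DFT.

Original 4-point DFT: [1, -1, -11, -1]
Zero-padded 8-point DFT provides frequency interpolation.

DFT_8([x, 0, ...]) = [1, -3.0000-2.2426i, -1, -3.0000-6.2426i, -11, -3.0000+6.2426i, -1, -3.0000+2.2426i]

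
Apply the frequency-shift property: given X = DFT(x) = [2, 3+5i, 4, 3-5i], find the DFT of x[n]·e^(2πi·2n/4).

Modulation property: DFT(ω_4^(-2n)·x[n]) = X[(k-2) mod 4], so circularly shift X by 2 positions.

X[k-2] = [4, 3-5i, 2, 3+5i]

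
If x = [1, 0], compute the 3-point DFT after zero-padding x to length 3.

Original 2-point DFT: [1, 1]
Zero-padded 3-point DFT provides frequency interpolation.

DFT_3([x, 0, ...]) = [1, 1, 1]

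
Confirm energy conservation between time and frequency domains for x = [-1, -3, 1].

Time domain:
Σ|x[n]|² = |-1|² + |-3|² + |1|² = 11.0000

Frequency domain:
(1/3)Σ|X[k]|² = (1/3)(|-3|² + |3.4641i|² + |-3.4641i|²) = (1/3)·33.0000 = 11.0000

Both sides agree, confirming Parseval's theorem.

Σ|x[n]|² = (1/N)Σ|X[k]|² = 11.0000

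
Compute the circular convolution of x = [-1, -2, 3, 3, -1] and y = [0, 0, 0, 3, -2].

(x ⊛ y)[n] = Σ(m=0 to 4) x[m] · y[(n-m) mod 5]

Computing each output sample:
(x ⊛ y)[0] = 13
(x ⊛ y)[1] = 3
(x ⊛ y)[2] = -9
(x ⊛ y)[3] = -1
(x ⊛ y)[4] = -4

x ⊛ y = [13, 3, -9, -1, -4]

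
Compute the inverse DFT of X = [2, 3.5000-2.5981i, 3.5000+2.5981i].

x[n] = (1/3) Σ(k=0 to 2) X[k] · e^(2πikn/3)

Computing each x[n]:
x[0] = 3
x[1] = 1
x[2] = -2

x = [3, 1, -2]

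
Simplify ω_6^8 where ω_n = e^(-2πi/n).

Since ω_6^6 = 1, powers reduce modulo 6.
8 mod 6 = 2
So ω_6^8 = ω_6^2 = e^(-2πi·2/6)

ω_6^8 = ω_6^2 = -0.5000-0.8660i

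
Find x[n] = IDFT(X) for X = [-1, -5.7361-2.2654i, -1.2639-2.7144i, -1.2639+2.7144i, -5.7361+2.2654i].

x[n] = (1/5) Σ(k=0 to 4) X[k] · e^(2πikn/5)

Computing each x[n]:
x[0] = -3
x[1] = 1
x[2] = 1
x[3] = 2
x[4] = -2

x = [-3, 1, 1, 2, -2]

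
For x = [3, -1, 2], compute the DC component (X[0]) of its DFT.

X[0] = Σ(n=0 to 2) x[n] · ω_3^0 = Σ x[n]
= (3) + (-1) + (2)

X[0] = 4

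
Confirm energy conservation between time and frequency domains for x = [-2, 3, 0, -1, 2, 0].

Time domain:
Σ|x[n]|² = |-2|² + |3|² + |0|² + |-1|² + |2|² + |0|² = 18.0000

Frequency domain:
(1/6)Σ|X[k]|² = (1/6)(|2|² + |-0.5000-0.8660i|² + |-5.5000-4.3301i|² + |-2|² + |-5.5000+4.3301i|² + |-0.5000+0.8660i|²) = (1/6)·108.0000 = 18.0000

Both sides agree, confirming Parseval's theorem.

Σ|x[n]|² = (1/N)Σ|X[k]|² = 18.0000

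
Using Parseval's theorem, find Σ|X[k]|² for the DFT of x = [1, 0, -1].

Parseval: Σ|x[n]|² = (1/N)Σ|X[k]|², so Σ|X[k]|² = N·Σ|x[n]|² = 3·2.0000

Σ|X[k]|² = N·Σ|x[n]|² = 3·2.0000 = 6.0000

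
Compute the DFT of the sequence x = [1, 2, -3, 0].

X[k] = Σ(n=0 to 3) x[n] · ω_4^(nk)
where ω_4 = e^(-2πi/4)

Computing each X[k]:
X[0] = 0
X[1] = 4-2i
X[2] = -4
X[3] = 4+2i

X = [0, 4-2i, -4, 4+2i]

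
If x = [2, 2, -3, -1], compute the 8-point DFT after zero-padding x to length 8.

Original 4-point DFT: [0, 5-3i, -2, 5+3i]
Zero-padded 8-point DFT provides frequency interpolation.

DFT_8([x, 0, ...]) = [0, 4.1213+2.2929i, 5-3i, -0.1213-3.7071i, -2, -0.1213+3.7071i, 5+3i, 4.1213-2.2929i]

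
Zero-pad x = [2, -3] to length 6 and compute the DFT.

Original 2-point DFT: [-1, 5]
Zero-padded 6-point DFT provides frequency interpolation.

DFT_6([x, 0, ...]) = [-1, 0.5000+2.5981i, 3.5000+2.5981i, 5, 3.5000-2.5981i, 0.5000-2.5981i]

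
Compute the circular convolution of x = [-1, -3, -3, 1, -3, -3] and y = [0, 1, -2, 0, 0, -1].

(x ⊛ y)[n] = Σ(m=0 to 5) x[m] · y[(n-m) mod 6]

Computing each output sample:
(x ⊛ y)[0] = 6
(x ⊛ y)[1] = 8
(x ⊛ y)[2] = -2
(x ⊛ y)[3] = 6
(x ⊛ y)[4] = 10
(x ⊛ y)[5] = -4

x ⊛ y = [6, 8, -2, 6, 10, -4]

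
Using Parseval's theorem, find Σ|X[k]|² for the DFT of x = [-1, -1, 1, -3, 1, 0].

Parseval: Σ|x[n]|² = (1/N)Σ|X[k]|², so Σ|X[k]|² = N·Σ|x[n]|² = 6·13.0000

Σ|X[k]|² = N·Σ|x[n]|² = 6·13.0000 = 78.0000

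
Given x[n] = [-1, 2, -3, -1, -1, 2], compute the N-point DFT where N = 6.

X[k] = Σ(n=0 to 5) x[n] · ω_6^(nk)
where ω_6 = e^(-2πi/6)

Computing each X[k]:
X[0] = -2
X[1] = 4.0000+1.7321i
X[2] = -2.0000-1.7321i
X[3] = -8
X[4] = -2.0000+1.7321i
X[5] = 4.0000-1.7321i

X = [-2, 4.0000+1.7321i, -2.0000-1.7321i, -8, -2.0000+1.7321i, 4.0000-1.7321i]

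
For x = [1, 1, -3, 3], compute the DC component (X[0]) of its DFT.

X[0] = Σ(n=0 to 3) x[n] · ω_4^0 = Σ x[n]
= (1) + (1) + (-3) + (3)

X[0] = 2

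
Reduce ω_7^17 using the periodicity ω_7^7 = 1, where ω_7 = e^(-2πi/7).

Since ω_7^7 = 1, powers reduce modulo 7.
17 mod 7 = 3
So ω_7^17 = ω_7^3 = e^(-2πi·3/7)

ω_7^17 = ω_7^3 = -0.9010-0.4339i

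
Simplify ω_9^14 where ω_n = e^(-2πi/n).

Since ω_9^9 = 1, powers reduce modulo 9.
14 mod 9 = 5
So ω_9^14 = ω_9^5 = e^(-2πi·5/9)

ω_9^14 = ω_9^5 = -0.9397+0.3420i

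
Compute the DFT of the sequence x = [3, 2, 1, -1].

X[k] = Σ(n=0 to 3) x[n] · ω_4^(nk)
where ω_4 = e^(-2πi/4)

Computing each X[k]:
X[0] = 5
X[1] = 2-3i
X[2] = 3
X[3] = 2+3i

X = [5, 2-3i, 3, 2+3i]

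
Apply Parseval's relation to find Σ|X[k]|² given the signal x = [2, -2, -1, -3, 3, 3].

Parseval: Σ|x[n]|² = (1/N)Σ|X[k]|², so Σ|X[k]|² = N·Σ|x[n]|² = 6·36.0000

Σ|X[k]|² = N·Σ|x[n]|² = 6·36.0000 = 216.0000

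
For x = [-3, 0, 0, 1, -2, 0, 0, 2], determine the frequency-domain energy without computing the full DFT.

Parseval: Σ|x[n]|² = (1/N)Σ|X[k]|², so Σ|X[k]|² = N·Σ|x[n]|² = 8·18.0000

Σ|X[k]|² = N·Σ|x[n]|² = 8·18.0000 = 144.0000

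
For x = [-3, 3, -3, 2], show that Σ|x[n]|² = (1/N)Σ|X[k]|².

Time domain:
Σ|x[n]|² = |-3|² + |3|² + |-3|² + |2|² = 31.0000

Frequency domain:
(1/4)Σ|X[k]|² = (1/4)(|-1|² + |-1i|² + |-11|² + |1i|²) = (1/4)·124.0000 = 31.0000

Both sides agree, confirming Parseval's theorem.

Σ|x[n]|² = (1/N)Σ|X[k]|² = 31.0000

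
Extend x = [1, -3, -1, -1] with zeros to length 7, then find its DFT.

Original 4-point DFT: [-4, 2+2i, 4, 2-2i]
Zero-padded 7-point DFT provides frequency interpolation.

DFT_7([x, 0, ...]) = [-4, 0.2530+3.7543i, 1.9450+1.7091i, 3.3019+1.4947i, 3.3019-1.4947i, 1.9450-1.7091i, 0.2530-3.7543i]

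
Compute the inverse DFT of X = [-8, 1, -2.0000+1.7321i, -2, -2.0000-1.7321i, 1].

x[n] = (1/6) Σ(k=0 to 5) X[k] · e^(2πikn/6)

Computing each x[n]:
x[0] = -2
x[1] = -1
x[2] = -1
x[3] = -2
x[4] = -2
x[5] = 0

x = [-2, -1, -1, -2, -2, 0]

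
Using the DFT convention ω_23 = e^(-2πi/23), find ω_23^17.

ω_23^17 = e^(-2πi·17/23)
= cos(-2π·17/23) + i·sin(-2π·17/23)
= cos(-34π/23) + i·sin(-34π/23)

ω_23^17 = cos(-34π/23) + i·sin(-34π/23) = -0.0682+0.9977i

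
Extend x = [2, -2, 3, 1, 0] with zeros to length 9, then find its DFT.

Original 5-point DFT: [4, -1.8541+0.7265i, 4.8541+3.0777i, 4.8541-3.0777i, -1.8541-0.7265i]
Zero-padded 9-point DFT provides frequency interpolation.

DFT_9([x, 0, ...]) = [4, 0.4889-2.5349i, -1.6664+1.8096i, 2.5000+4.3301i, 5.6775+1.7464i, 5.6775-1.7464i, 2.5000-4.3301i, -1.6664-1.8096i, 0.4889+2.5349i]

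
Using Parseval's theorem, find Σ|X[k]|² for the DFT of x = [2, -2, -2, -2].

Parseval: Σ|x[n]|² = (1/N)Σ|X[k]|², so Σ|X[k]|² = N·Σ|x[n]|² = 4·16.0000

Σ|X[k]|² = N·Σ|x[n]|² = 4·16.0000 = 64.0000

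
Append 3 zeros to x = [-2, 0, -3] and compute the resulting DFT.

Original 3-point DFT: [-5, -0.5000-2.5981i, -0.5000+2.5981i]
Zero-padded 6-point DFT provides frequency interpolation.

DFT_6([x, 0, ...]) = [-5, -0.5000+2.5981i, -0.5000-2.5981i, -5, -0.5000+2.5981i, -0.5000-2.5981i]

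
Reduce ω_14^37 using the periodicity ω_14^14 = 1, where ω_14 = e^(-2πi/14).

Since ω_14^14 = 1, powers reduce modulo 14.
37 mod 14 = 9
So ω_14^37 = ω_14^9 = e^(-2πi·9/14)

ω_14^37 = ω_14^9 = -0.6235+0.7818i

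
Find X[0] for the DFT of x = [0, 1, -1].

X[0] = Σ(n=0 to 2) x[n] · ω_3^0 = Σ x[n]
= (0) + (1) + (-1)

X[0] = 0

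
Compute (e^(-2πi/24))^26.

Since ω_24^24 = 1, powers reduce modulo 24.
26 mod 24 = 2
So ω_24^26 = ω_24^2 = e^(-2πi·2/24)

ω_24^26 = ω_24^2 = 0.8660-0.5000i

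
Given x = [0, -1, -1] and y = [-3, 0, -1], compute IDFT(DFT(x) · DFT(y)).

(x ⊛ y)[n] = Σ(m=0 to 2) x[m] · y[(n-m) mod 3]

Computing each output sample:
(x ⊛ y)[0] = 1
(x ⊛ y)[1] = 4
(x ⊛ y)[2] = 3

x ⊛ y = [1, 4, 3]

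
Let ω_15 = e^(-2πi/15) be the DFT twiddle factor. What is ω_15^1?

ω_15^1 = e^(-2πi·1/15)
= cos(-2π·1/15) + i·sin(-2π·1/15)
= cos(-2π/15) + i·sin(-2π/15)

ω_15^1 = cos(-2π/15) + i·sin(-2π/15) = 0.9135-0.4067i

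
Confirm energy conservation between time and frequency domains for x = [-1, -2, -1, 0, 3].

Time domain:
Σ|x[n]|² = |-1|² + |-2|² + |-1|² + |0|² + |3|² = 15.0000

Frequency domain:
(1/5)Σ|X[k]|² = (1/5)(|-1|² + |0.1180+5.3431i|² + |-2.1180+1.9879i|² + |-2.1180-1.9879i|² + |0.1180-5.3431i|²) = (1/5)·75.0000 = 15.0000

Both sides agree, confirming Parseval's theorem.

Σ|x[n]|² = (1/N)Σ|X[k]|² = 15.0000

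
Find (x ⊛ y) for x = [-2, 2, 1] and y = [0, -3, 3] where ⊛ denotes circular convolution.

(x ⊛ y)[n] = Σ(m=0 to 2) x[m] · y[(n-m) mod 3]

Computing each output sample:
(x ⊛ y)[0] = 3
(x ⊛ y)[1] = 9
(x ⊛ y)[2] = -12

x ⊛ y = [3, 9, -12]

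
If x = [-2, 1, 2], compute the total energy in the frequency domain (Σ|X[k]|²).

Parseval: Σ|x[n]|² = (1/N)Σ|X[k]|², so Σ|X[k]|² = N·Σ|x[n]|² = 3·9.0000

Σ|X[k]|² = N·Σ|x[n]|² = 3·9.0000 = 27.0000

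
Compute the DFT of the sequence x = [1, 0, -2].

X[k] = Σ(n=0 to 2) x[n] · ω_3^(nk)
where ω_3 = e^(-2πi/3)

Computing each X[k]:
X[0] = -1
X[1] = 2.0000-1.7321i
X[2] = 2.0000+1.7321i

X = [-1, 2.0000-1.7321i, 2.0000+1.7321i]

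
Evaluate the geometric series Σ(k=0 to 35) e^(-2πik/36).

Sum of all nth roots of unity equals 0 for n > 1 (geometric series with r ≠ 1).

0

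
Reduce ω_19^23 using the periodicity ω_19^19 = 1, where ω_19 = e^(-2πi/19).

Since ω_19^19 = 1, powers reduce modulo 19.
23 mod 19 = 4
So ω_19^23 = ω_19^4 = e^(-2πi·4/19)

ω_19^23 = ω_19^4 = 0.2455-0.9694i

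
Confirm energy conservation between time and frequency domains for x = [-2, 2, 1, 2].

Time domain:
Σ|x[n]|² = |-2|² + |2|² + |1|² + |2|² = 13.0000

Frequency domain:
(1/4)Σ|X[k]|² = (1/4)(|3|² + |-3|² + |-5|² + |-3|²) = (1/4)·52.0000 = 13.0000

Both sides agree, confirming Parseval's theorem.

Σ|x[n]|² = (1/N)Σ|X[k]|² = 13.0000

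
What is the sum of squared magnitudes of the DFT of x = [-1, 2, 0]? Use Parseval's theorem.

Parseval: Σ|x[n]|² = (1/N)Σ|X[k]|², so Σ|X[k]|² = N·Σ|x[n]|² = 3·5.0000

Σ|X[k]|² = N·Σ|x[n]|² = 3·5.0000 = 15.0000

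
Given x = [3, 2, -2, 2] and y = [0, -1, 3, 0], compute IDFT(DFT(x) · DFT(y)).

(x ⊛ y)[n] = Σ(m=0 to 3) x[m] · y[(n-m) mod 4]

Computing each output sample:
(x ⊛ y)[0] = -8
(x ⊛ y)[1] = 3
(x ⊛ y)[2] = 7
(x ⊛ y)[3] = 8

x ⊛ y = [-8, 3, 7, 8]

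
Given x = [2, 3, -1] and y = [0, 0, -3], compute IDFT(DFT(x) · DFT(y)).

(x ⊛ y)[n] = Σ(m=0 to 2) x[m] · y[(n-m) mod 3]

Computing each output sample:
(x ⊛ y)[0] = -9
(x ⊛ y)[1] = 3
(x ⊛ y)[2] = -6

x ⊛ y = [-9, 3, -6]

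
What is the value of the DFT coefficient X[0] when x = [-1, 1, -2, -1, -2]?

X[0] = Σ(n=0 to 4) x[n] · ω_5^0 = Σ x[n]
= (-1) + (1) + (-2) + (-1) + (-2)

X[0] = -5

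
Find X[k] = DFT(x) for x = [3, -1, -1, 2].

X[k] = Σ(n=0 to 3) x[n] · ω_4^(nk)
where ω_4 = e^(-2πi/4)

Computing each X[k]:
X[0] = 3
X[1] = 4+3i
X[2] = 1
X[3] = 4-3i

X = [3, 4+3i, 1, 4-3i]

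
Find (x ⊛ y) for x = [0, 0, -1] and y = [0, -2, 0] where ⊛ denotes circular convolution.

(x ⊛ y)[n] = Σ(m=0 to 2) x[m] · y[(n-m) mod 3]

Computing each output sample:
(x ⊛ y)[0] = 2
(x ⊛ y)[1] = 0
(x ⊛ y)[2] = 0

x ⊛ y = [2, 0, 0]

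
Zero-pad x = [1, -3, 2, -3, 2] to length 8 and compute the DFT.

Original 5-point DFT: [-1, 1.5000+1.8164i, 1.5000+7.6942i, 1.5000-7.6942i, 1.5000-1.8164i]
Zero-padded 8-point DFT provides frequency interpolation.

DFT_8([x, 0, ...]) = [-1, -1.0000+2.2426i, 1, -1.0000+6.2426i, 11, -1.0000-6.2426i, 1, -1.0000-2.2426i]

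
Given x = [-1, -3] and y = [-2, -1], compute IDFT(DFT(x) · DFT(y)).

(x ⊛ y)[n] = Σ(m=0 to 1) x[m] · y[(n-m) mod 2]

Computing each output sample:
(x ⊛ y)[0] = 5
(x ⊛ y)[1] = 7

x ⊛ y = [5, 7]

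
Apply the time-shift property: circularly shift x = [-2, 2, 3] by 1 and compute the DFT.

Time shift by 1: X_shifted[k] = ω_3^(1k) · X[k]
Shifted x = [3, -2, 2]

DFT(x[n-1]) = [3, 3.0000+3.4641i, 3.0000-3.4641i]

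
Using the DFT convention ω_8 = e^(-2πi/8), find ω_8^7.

ω_8^7 = e^(-2πi·7/8)
= cos(-2π·7/8) + i·sin(-2π·7/8)
= cos(-14π/8) + i·sin(-14π/8)

ω_8^7 = cos(-14π/8) + i·sin(-14π/8) = 0.7071+0.7071i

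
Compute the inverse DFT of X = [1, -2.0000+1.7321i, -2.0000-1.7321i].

x[n] = (1/3) Σ(k=0 to 2) X[k] · e^(2πikn/3)

Computing each x[n]:
x[0] = -1
x[1] = 0
x[2] = 2

x = [-1, 0, 2]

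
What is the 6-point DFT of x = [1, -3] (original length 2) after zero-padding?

Original 2-point DFT: [-2, 4]
Zero-padded 6-point DFT provides frequency interpolation.

DFT_6([x, 0, ...]) = [-2, -0.5000+2.5981i, 2.5000+2.5981i, 4, 2.5000-2.5981i, -0.5000-2.5981i]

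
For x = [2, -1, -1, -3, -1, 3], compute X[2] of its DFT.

X[2] = Σ(n=0 to 5) x[n] · ω_6^(2n) where ω_6 = e^(-2πi/6)
= (2)·ω_6^0 + (-1)·ω_6^2 + (-1)·ω_6^4 + (-3)·ω_6^6 + (-1)·ω_6^8 + (3)·ω_6^10

X[2] = -1.0000+3.4641i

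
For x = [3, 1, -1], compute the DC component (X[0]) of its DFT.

X[0] = Σ(n=0 to 2) x[n] · ω_3^0 = Σ x[n]
= (3) + (1) + (-1)

X[0] = 3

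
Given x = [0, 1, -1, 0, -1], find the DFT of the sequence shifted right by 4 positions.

Time shift by 4: X_shifted[k] = ω_5^(4k) · X[k]
Shifted x = [1, -1, 0, -1, 0]

DFT(x[n-4]) = [-1, 1.5000+0.3633i, 1.5000+1.5388i, 1.5000-1.5388i, 1.5000-0.3633i]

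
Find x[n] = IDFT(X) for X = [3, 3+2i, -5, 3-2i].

x[n] = (1/4) Σ(k=0 to 3) X[k] · e^(2πikn/4)

Computing each x[n]:
x[0] = 1
x[1] = 1
x[2] = -2
x[3] = 3

x = [1, 1, -2, 3]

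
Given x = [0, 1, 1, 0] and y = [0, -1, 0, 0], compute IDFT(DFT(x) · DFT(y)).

(x ⊛ y)[n] = Σ(m=0 to 3) x[m] · y[(n-m) mod 4]

Computing each output sample:
(x ⊛ y)[0] = 0
(x ⊛ y)[1] = 0
(x ⊛ y)[2] = -1
(x ⊛ y)[3] = -1

x ⊛ y = [0, 0, -1, -1]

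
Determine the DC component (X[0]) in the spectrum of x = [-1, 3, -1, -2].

X[0] = Σ(n=0 to 3) x[n] · ω_4^0 = Σ x[n]
= (-1) + (3) + (-1) + (-2)

X[0] = -1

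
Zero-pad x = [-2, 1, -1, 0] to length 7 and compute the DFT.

Original 4-point DFT: [-2, -1-1i, -4, -1+1i]
Zero-padded 7-point DFT provides frequency interpolation.

DFT_7([x, 0, ...]) = [-2, -1.1540+0.1931i, -1.3216-1.4088i, -3.5245-1.2157i, -3.5245+1.2157i, -1.3216+1.4088i, -1.1540-0.1931i]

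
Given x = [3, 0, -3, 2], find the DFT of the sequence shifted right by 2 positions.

Time shift by 2: X_shifted[k] = ω_4^(2k) · X[k]
Shifted x = [-3, 2, 3, 0]

DFT(x[n-2]) = [2, -6-2i, -2, -6+2i]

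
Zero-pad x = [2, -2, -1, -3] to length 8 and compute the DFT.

Original 4-point DFT: [-4, 3-1i, 6, 3+1i]
Zero-padded 8-point DFT provides frequency interpolation.

DFT_8([x, 0, ...]) = [-4, 2.7071+4.5355i, 3-1i, 1.2929+2.5355i, 6, 1.2929-2.5355i, 3+1i, 2.7071-4.5355i]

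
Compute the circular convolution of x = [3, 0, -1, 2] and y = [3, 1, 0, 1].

(x ⊛ y)[n] = Σ(m=0 to 3) x[m] · y[(n-m) mod 4]

Computing each output sample:
(x ⊛ y)[0] = 11
(x ⊛ y)[1] = 2
(x ⊛ y)[2] = -1
(x ⊛ y)[3] = 8

x ⊛ y = [11, 2, -1, 8]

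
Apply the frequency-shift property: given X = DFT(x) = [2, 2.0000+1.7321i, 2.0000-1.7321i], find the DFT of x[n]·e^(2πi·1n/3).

Modulation property: DFT(ω_3^(-1n)·x[n]) = X[(k-1) mod 3], so circularly shift X by 1 positions.

X[k-1] = [2.0000-1.7321i, 2, 2.0000+1.7321i]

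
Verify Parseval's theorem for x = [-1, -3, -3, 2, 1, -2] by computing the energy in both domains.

Time domain:
Σ|x[n]|² = |-1|² + |-3|² + |-3|² + |2|² + |1|² + |-2|² = 28.0000

Frequency domain:
(1/6)Σ|X[k]|² = (1/6)(|-6|² + |-4.5000+4.3301i|² + |4.5000-2.5981i|² + |0|² + |4.5000+2.5981i|² + |-4.5000-4.3301i|²) = (1/6)·168.0000 = 28.0000

Both sides agree, confirming Parseval's theorem.

Σ|x[n]|² = (1/N)Σ|X[k]|² = 28.0000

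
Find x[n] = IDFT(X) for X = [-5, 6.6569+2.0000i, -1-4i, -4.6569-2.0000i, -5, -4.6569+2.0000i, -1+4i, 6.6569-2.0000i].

x[n] = (1/8) Σ(k=0 to 7) X[k] · e^(2πikn/8)

Computing each x[n]:
x[0] = -1
x[1] = 3
x[2] = -2
x[3] = -3
x[4] = -2
x[5] = -1
x[6] = 0
x[7] = 1

x = [-1, 3, -2, -3, -2, -1, 0, 1]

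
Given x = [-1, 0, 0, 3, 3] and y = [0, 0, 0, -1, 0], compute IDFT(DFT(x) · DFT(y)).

(x ⊛ y)[n] = Σ(m=0 to 4) x[m] · y[(n-m) mod 5]

Computing each output sample:
(x ⊛ y)[0] = 0
(x ⊛ y)[1] = -3
(x ⊛ y)[2] = -3
(x ⊛ y)[3] = 1
(x ⊛ y)[4] = 0

x ⊛ y = [0, -3, -3, 1, 0]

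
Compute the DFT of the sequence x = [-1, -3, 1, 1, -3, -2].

X[k] = Σ(n=0 to 5) x[n] · ω_6^(nk)
where ω_6 = e^(-2πi/6)

Computing each X[k]:
X[0] = -7
X[1] = -3.5000-2.5981i
X[2] = 3.5000+4.3301i
X[3] = 1
X[4] = 3.5000-4.3301i
X[5] = -3.5000+2.5981i

X = [-7, -3.5000-2.5981i, 3.5000+4.3301i, 1, 3.5000-4.3301i, -3.5000+2.5981i]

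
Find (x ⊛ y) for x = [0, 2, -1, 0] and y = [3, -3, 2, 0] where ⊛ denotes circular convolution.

(x ⊛ y)[n] = Σ(m=0 to 3) x[m] · y[(n-m) mod 4]

Computing each output sample:
(x ⊛ y)[0] = -2
(x ⊛ y)[1] = 6
(x ⊛ y)[2] = -9
(x ⊛ y)[3] = 7

x ⊛ y = [-2, 6, -9, 7]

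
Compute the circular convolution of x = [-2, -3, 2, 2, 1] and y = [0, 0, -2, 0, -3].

(x ⊛ y)[n] = Σ(m=0 to 4) x[m] · y[(n-m) mod 5]

Computing each output sample:
(x ⊛ y)[0] = 5
(x ⊛ y)[1] = -8
(x ⊛ y)[2] = -2
(x ⊛ y)[3] = 3
(x ⊛ y)[4] = 2

x ⊛ y = [5, -8, -2, 3, 2]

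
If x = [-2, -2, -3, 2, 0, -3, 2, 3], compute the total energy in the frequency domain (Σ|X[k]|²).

Parseval: Σ|x[n]|² = (1/N)Σ|X[k]|², so Σ|X[k]|² = N·Σ|x[n]|² = 8·43.0000

Σ|X[k]|² = N·Σ|x[n]|² = 8·43.0000 = 344.0000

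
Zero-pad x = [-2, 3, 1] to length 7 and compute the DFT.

Original 3-point DFT: [2, -4.0000-1.7321i, -4.0000+1.7321i]
Zero-padded 7-point DFT provides frequency interpolation.

DFT_7([x, 0, ...]) = [2, -0.3521-3.3204i, -3.5685-2.4909i, -4.0794-0.5198i, -4.0794+0.5198i, -3.5685+2.4909i, -0.3521+3.3204i]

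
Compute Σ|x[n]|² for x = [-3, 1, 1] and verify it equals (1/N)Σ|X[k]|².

Time domain:
Σ|x[n]|² = |-3|² + |1|² + |1|² = 11.0000

Frequency domain:
(1/3)Σ|X[k]|² = (1/3)(|-1|² + |-4|² + |-4|²) = (1/3)·33.0000 = 11.0000

Both sides agree, confirming Parseval's theorem.

Σ|x[n]|² = (1/N)Σ|X[k]|² = 11.0000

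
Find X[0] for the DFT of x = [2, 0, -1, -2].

X[0] = Σ(n=0 to 3) x[n] · ω_4^0 = Σ x[n]
= (2) + (0) + (-1) + (-2)

X[0] = -1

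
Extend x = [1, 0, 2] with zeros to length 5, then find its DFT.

Original 3-point DFT: [3, 1.7321i, -1.7321i]
Zero-padded 5-point DFT provides frequency interpolation.

DFT_5([x, 0, ...]) = [3, -0.6180-1.1756i, 1.6180+1.9021i, 1.6180-1.9021i, -0.6180+1.1756i]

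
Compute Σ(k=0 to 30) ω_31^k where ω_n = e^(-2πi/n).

Sum of all nth roots of unity equals 0 for n > 1 (geometric series with r ≠ 1).

0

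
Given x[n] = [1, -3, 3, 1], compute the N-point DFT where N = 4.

X[k] = Σ(n=0 to 3) x[n] · ω_4^(nk)
where ω_4 = e^(-2πi/4)

Computing each X[k]:
X[0] = 2
X[1] = -2+4i
X[2] = 6
X[3] = -2-4i

X = [2, -2+4i, 6, -2-4i]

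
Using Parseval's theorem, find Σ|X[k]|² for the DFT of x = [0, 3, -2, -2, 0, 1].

Parseval: Σ|x[n]|² = (1/N)Σ|X[k]|², so Σ|X[k]|² = N·Σ|x[n]|² = 6·18.0000

Σ|X[k]|² = N·Σ|x[n]|² = 6·18.0000 = 108.0000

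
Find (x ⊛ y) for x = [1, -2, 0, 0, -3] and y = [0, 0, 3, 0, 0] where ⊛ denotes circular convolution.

(x ⊛ y)[n] = Σ(m=0 to 4) x[m] · y[(n-m) mod 5]

Computing each output sample:
(x ⊛ y)[0] = 0
(x ⊛ y)[1] = -9
(x ⊛ y)[2] = 3
(x ⊛ y)[3] = -6
(x ⊛ y)[4] = 0

x ⊛ y = [0, -9, 3, -6, 0]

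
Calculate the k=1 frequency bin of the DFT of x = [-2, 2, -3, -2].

X[1] = Σ(n=0 to 3) x[n] · ω_4^(1n) where ω_4 = e^(-2πi/4)
= (-2)·ω_4^0 + (2)·ω_4^1 + (-3)·ω_4^2 + (-2)·ω_4^3

X[1] = 1-4i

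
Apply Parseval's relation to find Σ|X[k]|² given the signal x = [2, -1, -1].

Parseval: Σ|x[n]|² = (1/N)Σ|X[k]|², so Σ|X[k]|² = N·Σ|x[n]|² = 3·6.0000

Σ|X[k]|² = N·Σ|x[n]|² = 3·6.0000 = 18.0000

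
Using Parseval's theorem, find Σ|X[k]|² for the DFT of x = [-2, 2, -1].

Parseval: Σ|x[n]|² = (1/N)Σ|X[k]|², so Σ|X[k]|² = N·Σ|x[n]|² = 3·9.0000

Σ|X[k]|² = N·Σ|x[n]|² = 3·9.0000 = 27.0000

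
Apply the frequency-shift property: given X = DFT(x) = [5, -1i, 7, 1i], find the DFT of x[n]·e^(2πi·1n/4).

Modulation property: DFT(ω_4^(-1n)·x[n]) = X[(k-1) mod 4], so circularly shift X by 1 positions.

X[k-1] = [1i, 5, -1i, 7]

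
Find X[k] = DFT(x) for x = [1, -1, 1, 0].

X[k] = Σ(n=0 to 3) x[n] · ω_4^(nk)
where ω_4 = e^(-2πi/4)

Computing each X[k]:
X[0] = 1
X[1] = 1i
X[2] = 3
X[3] = -1i

X = [1, 1i, 3, -1i]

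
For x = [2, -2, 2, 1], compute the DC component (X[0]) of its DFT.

X[0] = Σ(n=0 to 3) x[n] · ω_4^0 = Σ x[n]
= (2) + (-2) + (2) + (1)

X[0] = 3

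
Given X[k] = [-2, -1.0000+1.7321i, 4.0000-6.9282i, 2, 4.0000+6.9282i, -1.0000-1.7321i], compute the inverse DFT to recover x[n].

x[n] = (1/6) Σ(k=0 to 5) X[k] · e^(2πikn/6)

Computing each x[n]:
x[0] = 1
x[1] = 0
x[2] = -3
x[3] = 1
x[4] = 2
x[5] = -3

x = [1, 0, -3, 1, 2, -3]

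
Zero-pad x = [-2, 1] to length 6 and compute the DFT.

Original 2-point DFT: [-1, -3]
Zero-padded 6-point DFT provides frequency interpolation.

DFT_6([x, 0, ...]) = [-1, -1.5000-0.8660i, -2.5000-0.8660i, -3, -2.5000+0.8660i, -1.5000+0.8660i]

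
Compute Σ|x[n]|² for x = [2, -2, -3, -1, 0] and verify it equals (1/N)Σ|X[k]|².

Time domain:
Σ|x[n]|² = |2|² + |-2|² + |-3|² + |-1|² + |0|² = 18.0000

Frequency domain:
(1/5)Σ|X[k]|² = (1/5)(|-4|² + |4.6180+3.0777i|² + |2.3820-0.7265i|² + |2.3820+0.7265i|² + |4.6180-3.0777i|²) = (1/5)·90.0000 = 18.0000

Both sides agree, confirming Parseval's theorem.

Σ|x[n]|² = (1/N)Σ|X[k]|² = 18.0000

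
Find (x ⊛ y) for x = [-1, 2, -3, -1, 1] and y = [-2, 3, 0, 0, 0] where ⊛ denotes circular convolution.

(x ⊛ y)[n] = Σ(m=0 to 4) x[m] · y[(n-m) mod 5]

Computing each output sample:
(x ⊛ y)[0] = 5
(x ⊛ y)[1] = -7
(x ⊛ y)[2] = 12
(x ⊛ y)[3] = -7
(x ⊛ y)[4] = -5

x ⊛ y = [5, -7, 12, -7, -5]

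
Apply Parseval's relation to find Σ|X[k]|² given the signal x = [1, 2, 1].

Parseval: Σ|x[n]|² = (1/N)Σ|X[k]|², so Σ|X[k]|² = N·Σ|x[n]|² = 3·6.0000

Σ|X[k]|² = N·Σ|x[n]|² = 3·6.0000 = 18.0000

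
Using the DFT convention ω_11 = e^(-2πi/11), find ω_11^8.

ω_11^8 = e^(-2πi·8/11)
= cos(-2π·8/11) + i·sin(-2π·8/11)
= cos(-16π/11) + i·sin(-16π/11)

ω_11^8 = cos(-16π/11) + i·sin(-16π/11) = -0.1423+0.9898i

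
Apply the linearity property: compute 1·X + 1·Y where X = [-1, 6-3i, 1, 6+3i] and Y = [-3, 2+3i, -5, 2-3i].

By linearity: DFT(1x + 1y) = 1·DFT(x) + 1·DFT(y)
= 1·[-1, 6-3i, 1, 6+3i] + 1·[-3, 2+3i, -5, 2-3i]

Computing element-wise:
Z[0] = 1·(-1) + 1·(-3) = -4
Z[1] = 1·(6-3i) + 1·(2+3i) = 8
Z[2] = 1·(1) + 1·(-5) = -4
Z[3] = 1·(6+3i) + 1·(2-3i) = 8

DFT(1x + 1y) = 1·X + 1·Y = [-4, 8, -4, 8]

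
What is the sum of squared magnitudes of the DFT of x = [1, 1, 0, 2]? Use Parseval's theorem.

Parseval: Σ|x[n]|² = (1/N)Σ|X[k]|², so Σ|X[k]|² = N·Σ|x[n]|² = 4·6.0000

Σ|X[k]|² = N·Σ|x[n]|² = 4·6.0000 = 24.0000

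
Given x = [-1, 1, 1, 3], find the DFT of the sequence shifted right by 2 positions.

Time shift by 2: X_shifted[k] = ω_4^(2k) · X[k]
Shifted x = [1, 3, -1, 1]

DFT(x[n-2]) = [4, 2-2i, -4, 2+2i]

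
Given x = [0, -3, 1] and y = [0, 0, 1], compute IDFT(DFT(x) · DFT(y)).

(x ⊛ y)[n] = Σ(m=0 to 2) x[m] · y[(n-m) mod 3]

Computing each output sample:
(x ⊛ y)[0] = -3
(x ⊛ y)[1] = 1
(x ⊛ y)[2] = 0

x ⊛ y = [-3, 1, 0]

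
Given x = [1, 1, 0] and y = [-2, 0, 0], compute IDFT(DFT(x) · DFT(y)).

(x ⊛ y)[n] = Σ(m=0 to 2) x[m] · y[(n-m) mod 3]

Computing each output sample:
(x ⊛ y)[0] = -2
(x ⊛ y)[1] = -2
(x ⊛ y)[2] = 0

x ⊛ y = [-2, -2, 0]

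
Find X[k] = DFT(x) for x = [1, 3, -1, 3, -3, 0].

X[k] = Σ(n=0 to 5) x[n] · ω_6^(nk)
where ω_6 = e^(-2πi/6)

Computing each X[k]:
X[0] = 3
X[1] = 1.5000-4.3301i
X[2] = 4.5000-0.8660i
X[3] = -9
X[4] = 4.5000+0.8660i
X[5] = 1.5000+4.3301i

X = [3, 1.5000-4.3301i, 4.5000-0.8660i, -9, 4.5000+0.8660i, 1.5000+4.3301i]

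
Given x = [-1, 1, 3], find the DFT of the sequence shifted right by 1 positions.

Time shift by 1: X_shifted[k] = ω_3^(1k) · X[k]
Shifted x = [3, -1, 1]

DFT(x[n-1]) = [3, 3.0000+1.7321i, 3.0000-1.7321i]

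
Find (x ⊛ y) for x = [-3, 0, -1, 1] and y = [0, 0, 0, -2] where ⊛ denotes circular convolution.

(x ⊛ y)[n] = Σ(m=0 to 3) x[m] · y[(n-m) mod 4]

Computing each output sample:
(x ⊛ y)[0] = 0
(x ⊛ y)[1] = 2
(x ⊛ y)[2] = -2
(x ⊛ y)[3] = 6

x ⊛ y = [0, 2, -2, 6]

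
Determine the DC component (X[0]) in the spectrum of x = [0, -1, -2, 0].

X[0] = Σ(n=0 to 3) x[n] · ω_4^0 = Σ x[n]
= (0) + (-1) + (-2) + (0)

X[0] = -3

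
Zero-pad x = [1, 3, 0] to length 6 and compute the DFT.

Original 3-point DFT: [4, -0.5000-2.5981i, -0.5000+2.5981i]
Zero-padded 6-point DFT provides frequency interpolation.

DFT_6([x, 0, ...]) = [4, 2.5000-2.5981i, -0.5000-2.5981i, -2, -0.5000+2.5981i, 2.5000+2.5981i]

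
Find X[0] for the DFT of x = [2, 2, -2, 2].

X[0] = Σ(n=0 to 3) x[n] · ω_4^0 = Σ x[n]
= (2) + (2) + (-2) + (2)

X[0] = 4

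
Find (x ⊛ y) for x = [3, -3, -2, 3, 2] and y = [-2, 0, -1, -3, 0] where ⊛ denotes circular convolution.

(x ⊛ y)[n] = Σ(m=0 to 4) x[m] · y[(n-m) mod 5]

Computing each output sample:
(x ⊛ y)[0] = -3
(x ⊛ y)[1] = -5
(x ⊛ y)[2] = -5
(x ⊛ y)[3] = -12
(x ⊛ y)[4] = 7

x ⊛ y = [-3, -5, -5, -12, 7]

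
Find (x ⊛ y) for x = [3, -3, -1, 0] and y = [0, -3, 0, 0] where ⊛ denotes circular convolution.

(x ⊛ y)[n] = Σ(m=0 to 3) x[m] · y[(n-m) mod 4]

Computing each output sample:
(x ⊛ y)[0] = 0
(x ⊛ y)[1] = -9
(x ⊛ y)[2] = 9
(x ⊛ y)[3] = 3

x ⊛ y = [0, -9, 9, 3]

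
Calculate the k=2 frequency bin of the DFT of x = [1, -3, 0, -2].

X[2] = Σ(n=0 to 3) x[n] · ω_4^(2n) where ω_4 = e^(-2πi/4)
= (1)·ω_4^0 + (-3)·ω_4^2 + (0)·ω_4^4 + (-2)·ω_4^6

X[2] = 6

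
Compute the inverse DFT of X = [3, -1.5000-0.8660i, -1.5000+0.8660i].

x[n] = (1/3) Σ(k=0 to 2) X[k] · e^(2πikn/3)

Computing each x[n]:
x[0] = 0
x[1] = 2
x[2] = 1

x = [0, 2, 1]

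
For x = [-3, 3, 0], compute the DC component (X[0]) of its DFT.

X[0] = Σ(n=0 to 2) x[n] · ω_3^0 = Σ x[n]
= (-3) + (3) + (0)

X[0] = 0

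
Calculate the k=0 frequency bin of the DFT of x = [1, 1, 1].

X[0] = Σ(n=0 to 2) x[n] · ω_3^0 = Σ x[n]
= (1) + (1) + (1)

X[0] = 3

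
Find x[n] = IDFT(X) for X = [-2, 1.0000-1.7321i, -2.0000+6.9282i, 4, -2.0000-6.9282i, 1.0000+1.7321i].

x[n] = (1/6) Σ(k=0 to 5) X[k] · e^(2πikn/6)

Computing each x[n]:
x[0] = 0
x[1] = -2
x[2] = 3
x[3] = -2
x[4] = -2
x[5] = 1

x = [0, -2, 3, -2, -2, 1]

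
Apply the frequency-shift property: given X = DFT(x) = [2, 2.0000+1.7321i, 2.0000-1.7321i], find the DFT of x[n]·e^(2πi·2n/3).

Modulation property: DFT(ω_3^(-2n)·x[n]) = X[(k-2) mod 3], so circularly shift X by 2 positions.

X[k-2] = [2.0000+1.7321i, 2.0000-1.7321i, 2]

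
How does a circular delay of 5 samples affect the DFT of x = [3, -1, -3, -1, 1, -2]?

Time shift by 5: X_shifted[k] = ω_6^(5k) · X[k]
Shifted x = [-1, -3, -1, 1, -2, 3]

DFT(x[n-5]) = [-3, -0.5000+4.3301i, 1.5000+6.0622i, -5, 1.5000-6.0622i, -0.5000-4.3301i]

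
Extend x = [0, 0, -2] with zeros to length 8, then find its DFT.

Original 3-point DFT: [-2, 1.0000-1.7321i, 1.0000+1.7321i]
Zero-padded 8-point DFT provides frequency interpolation.

DFT_8([x, 0, ...]) = [-2, 2i, 2, -2i, -2, 2i, 2, -2i]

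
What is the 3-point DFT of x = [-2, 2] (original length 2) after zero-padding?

Original 2-point DFT: [0, -4]
Zero-padded 3-point DFT provides frequency interpolation.

DFT_3([x, 0, ...]) = [0, -3.0000-1.7321i, -3.0000+1.7321i]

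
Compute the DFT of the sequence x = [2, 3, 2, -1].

X[k] = Σ(n=0 to 3) x[n] · ω_4^(nk)
where ω_4 = e^(-2πi/4)

Computing each X[k]:
X[0] = 6
X[1] = -4i
X[2] = 2
X[3] = 4i

X = [6, -4i, 2, 4i]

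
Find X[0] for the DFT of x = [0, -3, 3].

X[0] = Σ(n=0 to 2) x[n] · ω_3^0 = Σ x[n]
= (0) + (-3) + (3)

X[0] = 0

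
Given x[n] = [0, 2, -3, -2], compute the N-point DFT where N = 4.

X[k] = Σ(n=0 to 3) x[n] · ω_4^(nk)
where ω_4 = e^(-2πi/4)

Computing each X[k]:
X[0] = -3
X[1] = 3-4i
X[2] = -3
X[3] = 3+4i

X = [-3, 3-4i, -3, 3+4i]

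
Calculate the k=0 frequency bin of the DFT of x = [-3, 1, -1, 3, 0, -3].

X[0] = Σ(n=0 to 5) x[n] · ω_6^0 = Σ x[n]
= (-3) + (1) + (-1) + (3) + (0) + (-3)

X[0] = -3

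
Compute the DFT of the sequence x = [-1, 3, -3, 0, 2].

X[k] = Σ(n=0 to 4) x[n] · ω_5^(nk)
where ω_5 = e^(-2πi/5)

Computing each X[k]:
X[0] = 1
X[1] = 2.9721+0.8123i
X[2] = -5.9721-3.4410i
X[3] = -5.9721+3.4410i
X[4] = 2.9721-0.8123i

X = [1, 2.9721+0.8123i, -5.9721-3.4410i, -5.9721+3.4410i, 2.9721-0.8123i]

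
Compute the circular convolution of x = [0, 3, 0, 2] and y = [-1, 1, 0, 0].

(x ⊛ y)[n] = Σ(m=0 to 3) x[m] · y[(n-m) mod 4]

Computing each output sample:
(x ⊛ y)[0] = 2
(x ⊛ y)[1] = -3
(x ⊛ y)[2] = 3
(x ⊛ y)[3] = -2

x ⊛ y = [2, -3, 3, -2]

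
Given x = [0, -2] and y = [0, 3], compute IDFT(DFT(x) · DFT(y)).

(x ⊛ y)[n] = Σ(m=0 to 1) x[m] · y[(n-m) mod 2]

Computing each output sample:
(x ⊛ y)[0] = -6
(x ⊛ y)[1] = 0

x ⊛ y = [-6, 0]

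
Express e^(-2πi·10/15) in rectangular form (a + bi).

ω_15^10 = e^(-2πi·10/15)
= cos(-2π·10/15) + i·sin(-2π·10/15)
= cos(-20π/15) + i·sin(-20π/15)

ω_15^10 = cos(-20π/15) + i·sin(-20π/15) = -0.5000+0.8660i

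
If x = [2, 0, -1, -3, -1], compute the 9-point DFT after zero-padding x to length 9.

Original 5-point DFT: [-3, 4.9271-2.1266i, 1.5729+1.3143i, 1.5729-1.3143i, 4.9271+2.1266i]
Zero-padded 9-point DFT provides frequency interpolation.

DFT_9([x, 0, ...]) = [-3, 4.2660+3.9249i, 3.6736-2.8988i, 0, 2.5603+0.9705i, 2.5603-0.9705i, 0, 3.6736+2.8988i, 4.2660-3.9249i]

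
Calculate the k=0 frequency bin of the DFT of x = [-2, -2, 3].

X[0] = Σ(n=0 to 2) x[n] · ω_3^0 = Σ x[n]
= (-2) + (-2) + (3)

X[0] = -1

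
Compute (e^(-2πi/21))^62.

Since ω_21^21 = 1, powers reduce modulo 21.
62 mod 21 = 20
So ω_21^62 = ω_21^20 = e^(-2πi·20/21)

ω_21^62 = ω_21^20 = 0.9556+0.2948i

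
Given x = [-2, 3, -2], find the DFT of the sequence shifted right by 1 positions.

Time shift by 1: X_shifted[k] = ω_3^(1k) · X[k]
Shifted x = [-2, -2, 3]

DFT(x[n-1]) = [-1, -2.5000+4.3301i, -2.5000-4.3301i]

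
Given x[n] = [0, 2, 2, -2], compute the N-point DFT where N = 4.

X[k] = Σ(n=0 to 3) x[n] · ω_4^(nk)
where ω_4 = e^(-2πi/4)

Computing each X[k]:
X[0] = 2
X[1] = -2-4i
X[2] = 2
X[3] = -2+4i

X = [2, -2-4i, 2, -2+4i]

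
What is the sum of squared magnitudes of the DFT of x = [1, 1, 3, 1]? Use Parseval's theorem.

Parseval: Σ|x[n]|² = (1/N)Σ|X[k]|², so Σ|X[k]|² = N·Σ|x[n]|² = 4·12.0000

Σ|X[k]|² = N·Σ|x[n]|² = 4·12.0000 = 48.0000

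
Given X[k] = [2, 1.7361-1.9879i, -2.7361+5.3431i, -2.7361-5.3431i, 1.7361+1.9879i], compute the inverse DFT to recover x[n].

x[n] = (1/5) Σ(k=0 to 4) X[k] · e^(2πikn/5)

Computing each x[n]:
x[0] = 0
x[1] = 1
x[2] = 2
x[3] = -3
x[4] = 2

x = [0, 1, 2, -3, 2]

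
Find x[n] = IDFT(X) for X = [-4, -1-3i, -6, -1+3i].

x[n] = (1/4) Σ(k=0 to 3) X[k] · e^(2πikn/4)

Computing each x[n]:
x[0] = -3
x[1] = 2
x[2] = -2
x[3] = -1

x = [-3, 2, -2, -1]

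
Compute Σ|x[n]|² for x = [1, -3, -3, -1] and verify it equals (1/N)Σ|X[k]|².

Time domain:
Σ|x[n]|² = |1|² + |-3|² + |-3|² + |-1|² = 20.0000

Frequency domain:
(1/4)Σ|X[k]|² = (1/4)(|-6|² + |4+2i|² + |2|² + |4-2i|²) = (1/4)·80.0000 = 20.0000

Both sides agree, confirming Parseval's theorem.

Σ|x[n]|² = (1/N)Σ|X[k]|² = 20.0000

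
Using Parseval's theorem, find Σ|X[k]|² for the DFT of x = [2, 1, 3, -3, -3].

Parseval: Σ|x[n]|² = (1/N)Σ|X[k]|², so Σ|X[k]|² = N·Σ|x[n]|² = 5·32.0000

Σ|X[k]|² = N·Σ|x[n]|² = 5·32.0000 = 160.0000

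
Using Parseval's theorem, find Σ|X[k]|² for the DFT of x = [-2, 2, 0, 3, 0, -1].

Parseval: Σ|x[n]|² = (1/N)Σ|X[k]|², so Σ|X[k]|² = N·Σ|x[n]|² = 6·18.0000

Σ|X[k]|² = N·Σ|x[n]|² = 6·18.0000 = 108.0000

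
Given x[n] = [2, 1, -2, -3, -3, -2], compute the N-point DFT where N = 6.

X[k] = Σ(n=0 to 5) x[n] · ω_6^(nk)
where ω_6 = e^(-2πi/6)

Computing each X[k]:
X[0] = -7
X[1] = 7.0000-3.4641i
X[2] = 2.0000-1.7321i
X[3] = 1
X[4] = 2.0000+1.7321i
X[5] = 7.0000+3.4641i

X = [-7, 7.0000-3.4641i, 2.0000-1.7321i, 1, 2.0000+1.7321i, 7.0000+3.4641i]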